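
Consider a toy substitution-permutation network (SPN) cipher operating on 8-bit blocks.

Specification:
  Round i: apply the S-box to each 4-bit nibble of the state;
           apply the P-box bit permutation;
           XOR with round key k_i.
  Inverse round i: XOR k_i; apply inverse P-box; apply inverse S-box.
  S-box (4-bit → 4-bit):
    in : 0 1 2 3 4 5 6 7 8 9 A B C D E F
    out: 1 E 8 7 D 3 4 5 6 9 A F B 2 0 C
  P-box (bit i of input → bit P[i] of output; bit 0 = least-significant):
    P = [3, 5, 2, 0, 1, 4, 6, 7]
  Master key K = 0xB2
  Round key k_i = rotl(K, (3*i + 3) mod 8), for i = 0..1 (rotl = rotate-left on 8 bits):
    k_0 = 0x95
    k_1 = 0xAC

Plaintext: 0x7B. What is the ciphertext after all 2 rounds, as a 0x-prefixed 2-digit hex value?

s_0 = plaintext = 0x7B
s_1 = Round(s_0, k_0) = 0xFA
s_2 = Round(s_1, k_1) = 0x4D

0x4D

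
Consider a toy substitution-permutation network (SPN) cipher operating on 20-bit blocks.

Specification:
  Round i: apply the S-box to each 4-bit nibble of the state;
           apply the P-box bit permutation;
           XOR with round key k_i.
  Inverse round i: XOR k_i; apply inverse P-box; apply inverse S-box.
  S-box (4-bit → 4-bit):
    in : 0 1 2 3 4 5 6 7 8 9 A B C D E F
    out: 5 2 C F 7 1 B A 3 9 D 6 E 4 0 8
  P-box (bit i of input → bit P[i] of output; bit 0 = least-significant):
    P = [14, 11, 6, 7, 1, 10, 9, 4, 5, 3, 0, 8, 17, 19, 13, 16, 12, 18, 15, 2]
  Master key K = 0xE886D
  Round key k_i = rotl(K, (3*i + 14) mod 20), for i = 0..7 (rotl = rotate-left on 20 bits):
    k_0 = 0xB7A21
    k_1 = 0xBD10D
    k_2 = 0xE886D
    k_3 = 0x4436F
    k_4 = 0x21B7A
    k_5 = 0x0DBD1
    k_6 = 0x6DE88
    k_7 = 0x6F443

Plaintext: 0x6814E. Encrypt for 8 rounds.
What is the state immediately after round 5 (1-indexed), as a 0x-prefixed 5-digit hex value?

0x8274E

s_0 = plaintext = 0x6814E
s_1 = Round(s_0, k_0) = 0x56C2F
s_2 = Round(s_1, k_1) = 0x0C294
s_3 = Round(s_2, k_2) = 0x7713E
s_4 = Round(s_3, k_3) = 0x94571
s_5 = Round(s_4, k_4) = 0x8274E
s_6 = Round(s_5, k_5) = 0x5ECDB
s_7 = Round(s_6, k_6) = 0x6C5C1
s_8 = Round(s_7, k_7) = 0xBCA77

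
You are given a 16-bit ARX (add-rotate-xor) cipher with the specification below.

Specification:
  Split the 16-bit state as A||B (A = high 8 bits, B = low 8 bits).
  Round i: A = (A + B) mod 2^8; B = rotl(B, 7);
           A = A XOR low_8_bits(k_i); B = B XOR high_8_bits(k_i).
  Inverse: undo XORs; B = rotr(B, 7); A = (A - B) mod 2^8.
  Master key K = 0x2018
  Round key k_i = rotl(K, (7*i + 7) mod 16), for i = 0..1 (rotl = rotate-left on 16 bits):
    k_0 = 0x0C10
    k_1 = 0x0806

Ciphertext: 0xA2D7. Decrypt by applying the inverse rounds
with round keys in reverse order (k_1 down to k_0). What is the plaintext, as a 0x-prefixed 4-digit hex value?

s_0 = ciphertext = 0xA2D7
s_1 = InvRound(s_0, k_1) = 0xE5BF
s_2 = InvRound(s_1, k_0) = 0x8E67

0x8E67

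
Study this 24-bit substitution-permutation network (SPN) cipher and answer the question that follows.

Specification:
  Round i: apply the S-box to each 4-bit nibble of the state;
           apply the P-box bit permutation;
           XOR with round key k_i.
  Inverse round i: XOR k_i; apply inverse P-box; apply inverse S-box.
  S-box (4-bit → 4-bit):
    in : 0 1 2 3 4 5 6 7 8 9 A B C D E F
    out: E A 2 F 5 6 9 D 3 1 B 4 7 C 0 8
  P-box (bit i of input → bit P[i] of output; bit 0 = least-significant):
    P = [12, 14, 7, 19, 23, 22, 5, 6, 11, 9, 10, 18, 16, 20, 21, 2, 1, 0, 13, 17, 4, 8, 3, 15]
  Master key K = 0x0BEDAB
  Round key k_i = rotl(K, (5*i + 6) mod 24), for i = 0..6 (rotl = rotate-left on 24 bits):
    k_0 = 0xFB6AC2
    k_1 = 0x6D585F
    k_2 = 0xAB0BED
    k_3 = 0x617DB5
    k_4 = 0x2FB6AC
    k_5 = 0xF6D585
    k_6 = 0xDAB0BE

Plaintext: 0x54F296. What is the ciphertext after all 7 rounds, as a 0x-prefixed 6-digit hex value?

0xA01DBE

s_0 = plaintext = 0x54F296
s_1 = Round(s_0, k_0) = 0x7359CC
s_2 = Round(s_1, k_1) = 0x9FA0E4
s_3 = Round(s_2, k_2) = 0xBC1D79
s_4 = Round(s_3, k_3) = 0xF549DA
s_5 = Round(s_4, k_4) = 0x064ECD
s_6 = Round(s_5, k_5) = 0x1D542F
s_7 = Round(s_6, k_6) = 0xA01DBE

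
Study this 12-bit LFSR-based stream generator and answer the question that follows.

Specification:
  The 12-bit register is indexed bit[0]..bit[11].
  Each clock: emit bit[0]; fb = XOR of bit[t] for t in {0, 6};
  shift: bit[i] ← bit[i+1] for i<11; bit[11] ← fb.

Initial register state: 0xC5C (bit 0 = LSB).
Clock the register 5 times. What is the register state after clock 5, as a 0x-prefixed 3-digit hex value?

reg_0 = 0xC5C
clock 1: out=0, reg = 0xE2E
clock 2: out=0, reg = 0x717
clock 3: out=1, reg = 0xB8B
clock 4: out=1, reg = 0xDC5
clock 5: out=1, reg = 0x6E2

0x6E2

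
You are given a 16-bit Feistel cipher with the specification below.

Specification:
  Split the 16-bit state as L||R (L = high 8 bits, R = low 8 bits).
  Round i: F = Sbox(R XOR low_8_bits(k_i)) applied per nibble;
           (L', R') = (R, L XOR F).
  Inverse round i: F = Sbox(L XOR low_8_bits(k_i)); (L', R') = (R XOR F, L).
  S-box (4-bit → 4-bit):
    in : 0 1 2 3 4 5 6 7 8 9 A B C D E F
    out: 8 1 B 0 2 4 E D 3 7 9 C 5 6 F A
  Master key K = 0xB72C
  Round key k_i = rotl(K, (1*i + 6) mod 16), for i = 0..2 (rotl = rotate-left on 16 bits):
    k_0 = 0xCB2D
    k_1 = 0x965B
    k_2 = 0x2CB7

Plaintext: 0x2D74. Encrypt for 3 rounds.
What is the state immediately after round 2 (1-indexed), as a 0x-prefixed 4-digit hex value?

0x6A75

s_0 = plaintext = 0x2D74
s_1 = Round(s_0, k_0) = 0x746A
s_2 = Round(s_1, k_1) = 0x6A75
s_3 = Round(s_2, k_2) = 0x7531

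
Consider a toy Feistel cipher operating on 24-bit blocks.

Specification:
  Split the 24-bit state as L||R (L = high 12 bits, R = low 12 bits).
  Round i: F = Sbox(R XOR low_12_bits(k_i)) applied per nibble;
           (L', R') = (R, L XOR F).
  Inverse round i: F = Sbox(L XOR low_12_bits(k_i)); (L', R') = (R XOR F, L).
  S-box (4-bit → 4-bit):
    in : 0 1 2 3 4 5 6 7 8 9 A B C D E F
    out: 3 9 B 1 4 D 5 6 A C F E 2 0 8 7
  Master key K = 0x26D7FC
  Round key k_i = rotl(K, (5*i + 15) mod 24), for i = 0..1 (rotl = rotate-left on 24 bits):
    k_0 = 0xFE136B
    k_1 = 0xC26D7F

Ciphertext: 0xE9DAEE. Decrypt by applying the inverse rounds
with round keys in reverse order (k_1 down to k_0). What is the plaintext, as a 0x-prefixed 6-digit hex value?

0x4A5B65

s_0 = ciphertext = 0xE9DAEE
s_1 = InvRound(s_0, k_1) = 0xB65E9D
s_2 = InvRound(s_1, k_0) = 0x4A5B65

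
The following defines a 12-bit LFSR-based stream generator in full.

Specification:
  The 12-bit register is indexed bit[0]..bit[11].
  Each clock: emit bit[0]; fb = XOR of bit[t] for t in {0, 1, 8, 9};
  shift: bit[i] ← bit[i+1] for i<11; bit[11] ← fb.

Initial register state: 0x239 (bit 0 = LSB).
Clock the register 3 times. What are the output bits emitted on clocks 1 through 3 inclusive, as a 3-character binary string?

100

reg_0 = 0x239
clock 1: out=1, reg = 0x11C
clock 2: out=0, reg = 0x88E
clock 3: out=0, reg = 0xC47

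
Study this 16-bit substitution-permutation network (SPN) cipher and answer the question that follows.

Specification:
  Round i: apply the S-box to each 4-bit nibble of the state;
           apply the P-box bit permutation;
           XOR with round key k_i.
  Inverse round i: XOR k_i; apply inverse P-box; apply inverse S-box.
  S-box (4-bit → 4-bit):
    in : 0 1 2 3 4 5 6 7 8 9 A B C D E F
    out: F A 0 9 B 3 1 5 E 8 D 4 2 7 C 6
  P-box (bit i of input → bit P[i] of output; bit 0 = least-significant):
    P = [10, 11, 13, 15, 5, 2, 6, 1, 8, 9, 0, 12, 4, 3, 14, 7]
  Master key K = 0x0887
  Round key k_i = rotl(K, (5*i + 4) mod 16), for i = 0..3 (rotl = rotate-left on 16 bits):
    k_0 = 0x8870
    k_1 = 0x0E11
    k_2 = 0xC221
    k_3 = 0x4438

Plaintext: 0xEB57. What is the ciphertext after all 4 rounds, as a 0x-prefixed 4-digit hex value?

0x0F65

s_0 = plaintext = 0xEB57
s_1 = Round(s_0, k_0) = 0xECD5
s_2 = Round(s_1, k_1) = 0x40F5
s_3 = Round(s_2, k_2) = 0xDDFC
s_4 = Round(s_3, k_3) = 0x0F65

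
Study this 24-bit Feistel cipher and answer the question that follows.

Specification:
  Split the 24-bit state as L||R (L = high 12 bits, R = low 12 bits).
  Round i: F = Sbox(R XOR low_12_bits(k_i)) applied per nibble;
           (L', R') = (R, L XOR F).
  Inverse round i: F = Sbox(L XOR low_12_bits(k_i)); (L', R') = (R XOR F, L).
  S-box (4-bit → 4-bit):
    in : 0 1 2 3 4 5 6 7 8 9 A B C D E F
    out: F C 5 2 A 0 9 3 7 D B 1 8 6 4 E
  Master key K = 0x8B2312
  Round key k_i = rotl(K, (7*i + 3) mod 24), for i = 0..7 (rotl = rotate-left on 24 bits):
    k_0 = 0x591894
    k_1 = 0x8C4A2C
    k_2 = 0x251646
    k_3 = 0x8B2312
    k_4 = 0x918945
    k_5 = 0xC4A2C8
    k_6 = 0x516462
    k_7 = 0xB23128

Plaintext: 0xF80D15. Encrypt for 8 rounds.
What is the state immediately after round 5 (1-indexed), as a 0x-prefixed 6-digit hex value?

0xBF3BCD

s_0 = plaintext = 0xF80D15
s_1 = Round(s_0, k_0) = 0xD15FFC
s_2 = Round(s_1, k_1) = 0xFFCD7A
s_3 = Round(s_2, k_2) = 0xD7AED4
s_4 = Round(s_3, k_3) = 0xED4BF3
s_5 = Round(s_4, k_4) = 0xBF3BCD
s_6 = Round(s_5, k_5) = 0xBCD603
s_7 = Round(s_6, k_6) = 0x603E51
s_8 = Round(s_7, k_7) = 0xE5183E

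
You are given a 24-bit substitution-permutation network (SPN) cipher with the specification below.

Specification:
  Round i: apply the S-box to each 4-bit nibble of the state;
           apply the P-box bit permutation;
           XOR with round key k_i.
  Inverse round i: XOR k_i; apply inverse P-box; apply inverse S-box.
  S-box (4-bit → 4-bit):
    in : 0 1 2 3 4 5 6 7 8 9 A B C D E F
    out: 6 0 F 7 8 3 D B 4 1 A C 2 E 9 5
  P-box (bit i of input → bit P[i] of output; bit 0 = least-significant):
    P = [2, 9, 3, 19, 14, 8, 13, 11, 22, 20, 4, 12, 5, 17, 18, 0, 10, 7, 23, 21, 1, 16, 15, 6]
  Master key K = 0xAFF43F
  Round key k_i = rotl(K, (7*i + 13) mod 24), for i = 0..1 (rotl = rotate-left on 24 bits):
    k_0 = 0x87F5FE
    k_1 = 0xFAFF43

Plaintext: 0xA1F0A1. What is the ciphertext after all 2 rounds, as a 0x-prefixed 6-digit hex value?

s_0 = plaintext = 0xA1F0A1
s_1 = Round(s_0, k_0) = 0x92FC8E
s_2 = Round(s_1, k_1) = 0x46DBE5

0x46DBE5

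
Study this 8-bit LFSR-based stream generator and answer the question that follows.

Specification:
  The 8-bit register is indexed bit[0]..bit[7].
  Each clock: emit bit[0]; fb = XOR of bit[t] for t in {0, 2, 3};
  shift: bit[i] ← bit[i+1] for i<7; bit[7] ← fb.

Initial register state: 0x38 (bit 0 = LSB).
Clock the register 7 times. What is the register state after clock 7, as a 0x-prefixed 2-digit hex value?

0xA2

reg_0 = 0x38
clock 1: out=0, reg = 0x9C
clock 2: out=0, reg = 0x4E
clock 3: out=0, reg = 0x27
clock 4: out=1, reg = 0x13
clock 5: out=1, reg = 0x89
clock 6: out=1, reg = 0x44
clock 7: out=0, reg = 0xA2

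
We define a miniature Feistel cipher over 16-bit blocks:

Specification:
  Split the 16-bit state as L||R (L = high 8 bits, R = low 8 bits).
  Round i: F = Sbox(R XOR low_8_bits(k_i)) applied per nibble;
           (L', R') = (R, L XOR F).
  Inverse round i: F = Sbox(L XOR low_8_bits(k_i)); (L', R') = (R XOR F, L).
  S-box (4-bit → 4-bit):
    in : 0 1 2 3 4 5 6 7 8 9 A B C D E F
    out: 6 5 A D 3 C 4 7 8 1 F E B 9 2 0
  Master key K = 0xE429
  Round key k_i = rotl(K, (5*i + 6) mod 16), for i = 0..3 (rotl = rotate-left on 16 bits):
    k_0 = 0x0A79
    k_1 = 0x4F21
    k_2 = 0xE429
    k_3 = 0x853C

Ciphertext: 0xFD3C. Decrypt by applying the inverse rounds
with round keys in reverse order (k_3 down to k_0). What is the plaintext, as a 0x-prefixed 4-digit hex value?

s_0 = ciphertext = 0xFD3C
s_1 = InvRound(s_0, k_3) = 0x89FD
s_2 = InvRound(s_1, k_2) = 0x0B89
s_3 = InvRound(s_2, k_1) = 0x260B
s_4 = InvRound(s_3, k_0) = 0xCB26

0xCB26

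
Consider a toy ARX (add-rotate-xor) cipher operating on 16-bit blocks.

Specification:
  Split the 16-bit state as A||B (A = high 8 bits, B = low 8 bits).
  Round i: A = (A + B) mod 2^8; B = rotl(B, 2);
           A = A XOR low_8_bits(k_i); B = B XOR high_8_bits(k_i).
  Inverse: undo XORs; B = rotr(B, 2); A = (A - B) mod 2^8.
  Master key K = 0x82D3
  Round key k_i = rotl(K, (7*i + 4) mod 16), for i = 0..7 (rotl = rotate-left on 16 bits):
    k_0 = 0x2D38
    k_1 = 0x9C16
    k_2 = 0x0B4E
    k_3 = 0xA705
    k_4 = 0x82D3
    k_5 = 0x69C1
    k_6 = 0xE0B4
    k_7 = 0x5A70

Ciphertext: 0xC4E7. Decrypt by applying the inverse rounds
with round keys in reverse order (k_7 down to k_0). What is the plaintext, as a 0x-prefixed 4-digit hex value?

0xD601

s_0 = ciphertext = 0xC4E7
s_1 = InvRound(s_0, k_7) = 0x456F
s_2 = InvRound(s_1, k_6) = 0x0EE3
s_3 = InvRound(s_2, k_5) = 0x2DA2
s_4 = InvRound(s_3, k_4) = 0xF608
s_5 = InvRound(s_4, k_3) = 0x08EB
s_6 = InvRound(s_5, k_2) = 0x0E38
s_7 = InvRound(s_6, k_1) = 0xEF29
s_8 = InvRound(s_7, k_0) = 0xD601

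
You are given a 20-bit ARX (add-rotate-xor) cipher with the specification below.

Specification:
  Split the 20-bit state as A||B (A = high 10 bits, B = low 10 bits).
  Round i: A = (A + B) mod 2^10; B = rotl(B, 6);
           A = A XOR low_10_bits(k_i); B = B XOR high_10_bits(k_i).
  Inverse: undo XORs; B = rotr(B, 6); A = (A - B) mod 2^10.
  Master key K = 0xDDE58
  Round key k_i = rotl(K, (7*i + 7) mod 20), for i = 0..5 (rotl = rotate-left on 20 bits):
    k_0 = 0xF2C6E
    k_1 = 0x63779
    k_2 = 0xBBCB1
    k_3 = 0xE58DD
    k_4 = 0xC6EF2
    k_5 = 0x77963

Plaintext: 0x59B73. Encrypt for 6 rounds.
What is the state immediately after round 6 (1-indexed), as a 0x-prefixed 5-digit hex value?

0xC8125

s_0 = plaintext = 0x59B73
s_1 = Round(s_0, k_0) = 0x2DF3C
s_2 = Round(s_1, k_1) = 0x22ABE
s_3 = Round(s_2, k_2) = 0xFE544
s_4 = Round(s_3, k_3) = 0x78282
s_5 = Round(s_4, k_4) = 0xA43B3
s_6 = Round(s_5, k_5) = 0xC8125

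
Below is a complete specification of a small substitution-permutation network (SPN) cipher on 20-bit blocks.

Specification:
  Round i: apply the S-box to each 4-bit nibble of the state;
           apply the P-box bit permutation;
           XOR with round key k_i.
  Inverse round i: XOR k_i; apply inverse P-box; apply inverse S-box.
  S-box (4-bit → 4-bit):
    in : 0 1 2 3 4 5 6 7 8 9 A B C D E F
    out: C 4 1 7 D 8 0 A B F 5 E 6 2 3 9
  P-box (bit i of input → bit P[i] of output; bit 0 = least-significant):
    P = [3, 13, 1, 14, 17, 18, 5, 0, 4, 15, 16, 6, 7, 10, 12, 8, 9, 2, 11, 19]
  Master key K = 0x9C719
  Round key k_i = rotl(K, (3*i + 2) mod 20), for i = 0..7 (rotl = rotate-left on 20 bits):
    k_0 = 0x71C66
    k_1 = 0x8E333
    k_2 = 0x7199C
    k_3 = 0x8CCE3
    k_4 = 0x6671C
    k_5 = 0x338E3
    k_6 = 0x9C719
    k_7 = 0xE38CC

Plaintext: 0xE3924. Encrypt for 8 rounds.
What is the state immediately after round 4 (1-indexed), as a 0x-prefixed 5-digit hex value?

s_0 = plaintext = 0xE3924
s_1 = Round(s_0, k_0) = 0x4CAB8
s_2 = Round(s_1, k_1) = 0x59D0A
s_3 = Round(s_2, k_2) = 0xF8C37
s_4 = Round(s_3, k_3) = 0x72B43
s_5 = Round(s_4, k_4) = 0xDC7F3
s_6 = Round(s_5, k_5) = 0x18CAC
s_7 = Round(s_6, k_6) = 0xA6ABB
s_8 = Round(s_7, k_7) = 0xB52FF

0x72B43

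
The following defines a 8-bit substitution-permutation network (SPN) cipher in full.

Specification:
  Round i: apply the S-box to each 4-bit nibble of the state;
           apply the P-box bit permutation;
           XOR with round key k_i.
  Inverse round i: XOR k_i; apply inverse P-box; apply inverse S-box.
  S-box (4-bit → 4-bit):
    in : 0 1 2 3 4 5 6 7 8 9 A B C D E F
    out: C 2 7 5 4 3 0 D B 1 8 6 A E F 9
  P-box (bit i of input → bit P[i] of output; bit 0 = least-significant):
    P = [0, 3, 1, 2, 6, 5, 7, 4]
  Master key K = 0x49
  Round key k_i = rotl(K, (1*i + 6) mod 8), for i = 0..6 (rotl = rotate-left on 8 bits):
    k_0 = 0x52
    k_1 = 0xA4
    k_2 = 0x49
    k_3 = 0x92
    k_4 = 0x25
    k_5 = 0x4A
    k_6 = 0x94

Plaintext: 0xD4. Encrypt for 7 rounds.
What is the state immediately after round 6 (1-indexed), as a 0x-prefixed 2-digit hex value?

0x18

s_0 = plaintext = 0xD4
s_1 = Round(s_0, k_0) = 0xE0
s_2 = Round(s_1, k_1) = 0x52
s_3 = Round(s_2, k_2) = 0x22
s_4 = Round(s_3, k_3) = 0x79
s_5 = Round(s_4, k_4) = 0xF4
s_6 = Round(s_5, k_5) = 0x18
s_7 = Round(s_6, k_6) = 0xB9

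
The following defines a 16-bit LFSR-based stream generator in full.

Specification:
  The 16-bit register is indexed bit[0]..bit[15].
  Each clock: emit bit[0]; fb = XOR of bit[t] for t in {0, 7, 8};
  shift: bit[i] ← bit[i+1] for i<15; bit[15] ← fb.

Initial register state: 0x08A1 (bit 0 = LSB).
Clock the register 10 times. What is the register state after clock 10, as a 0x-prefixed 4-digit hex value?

0x2E02

reg_0 = 0x08A1
clock 1: out=1, reg = 0x0450
clock 2: out=0, reg = 0x0228
clock 3: out=0, reg = 0x0114
clock 4: out=0, reg = 0x808A
clock 5: out=0, reg = 0xC045
clock 6: out=1, reg = 0xE022
clock 7: out=0, reg = 0x7011
clock 8: out=1, reg = 0xB808
clock 9: out=0, reg = 0x5C04
clock 10: out=0, reg = 0x2E02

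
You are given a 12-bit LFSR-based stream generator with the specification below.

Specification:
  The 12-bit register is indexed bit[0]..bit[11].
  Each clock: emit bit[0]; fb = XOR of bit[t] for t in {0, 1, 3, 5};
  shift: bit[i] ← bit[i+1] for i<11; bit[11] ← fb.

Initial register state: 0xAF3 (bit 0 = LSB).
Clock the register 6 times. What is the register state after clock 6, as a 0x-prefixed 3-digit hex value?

reg_0 = 0xAF3
clock 1: out=1, reg = 0xD79
clock 2: out=1, reg = 0xEBC
clock 3: out=0, reg = 0x75E
clock 4: out=0, reg = 0x3AF
clock 5: out=1, reg = 0x1D7
clock 6: out=1, reg = 0x0EB

0x0EB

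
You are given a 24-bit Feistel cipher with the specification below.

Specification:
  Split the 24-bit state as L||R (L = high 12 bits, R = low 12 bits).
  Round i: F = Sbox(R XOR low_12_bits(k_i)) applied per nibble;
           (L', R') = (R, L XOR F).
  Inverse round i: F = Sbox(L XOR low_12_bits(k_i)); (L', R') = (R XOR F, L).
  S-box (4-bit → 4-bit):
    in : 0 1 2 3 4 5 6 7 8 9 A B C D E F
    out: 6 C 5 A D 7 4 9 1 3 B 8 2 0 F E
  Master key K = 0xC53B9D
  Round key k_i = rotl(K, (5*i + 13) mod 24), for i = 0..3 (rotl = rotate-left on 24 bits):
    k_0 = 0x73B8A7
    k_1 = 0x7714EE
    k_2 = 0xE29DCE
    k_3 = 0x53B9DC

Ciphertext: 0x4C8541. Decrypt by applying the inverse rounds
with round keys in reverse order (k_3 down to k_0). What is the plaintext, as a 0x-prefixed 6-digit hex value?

s_0 = ciphertext = 0x4C8541
s_1 = InvRound(s_0, k_3) = 0x58C4C8
s_2 = InvRound(s_1, k_2) = 0x51D58C
s_3 = InvRound(s_2, k_1) = 0x96651D
s_4 = InvRound(s_3, k_0) = 0x931966

0x931966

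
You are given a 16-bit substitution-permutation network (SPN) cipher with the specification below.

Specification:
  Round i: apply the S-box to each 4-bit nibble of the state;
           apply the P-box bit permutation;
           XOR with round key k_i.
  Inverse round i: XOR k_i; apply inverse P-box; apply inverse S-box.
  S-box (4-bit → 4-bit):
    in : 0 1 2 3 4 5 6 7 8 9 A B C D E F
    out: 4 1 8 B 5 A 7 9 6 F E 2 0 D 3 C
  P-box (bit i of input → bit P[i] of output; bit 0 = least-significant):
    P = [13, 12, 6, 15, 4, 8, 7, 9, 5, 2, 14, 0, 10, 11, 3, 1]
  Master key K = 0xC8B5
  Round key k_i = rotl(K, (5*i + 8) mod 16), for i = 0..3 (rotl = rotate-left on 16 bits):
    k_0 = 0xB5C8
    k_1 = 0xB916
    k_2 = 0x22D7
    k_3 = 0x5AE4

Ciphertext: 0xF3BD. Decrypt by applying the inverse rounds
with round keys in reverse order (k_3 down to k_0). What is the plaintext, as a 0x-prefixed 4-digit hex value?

s_0 = ciphertext = 0xF3BD
s_1 = InvRound(s_0, k_3) = 0x82ED
s_2 = InvRound(s_1, k_2) = 0xF117
s_3 = InvRound(s_2, k_1) = 0xBFCC
s_4 = InvRound(s_3, k_0) = 0xBB2C

0xBB2C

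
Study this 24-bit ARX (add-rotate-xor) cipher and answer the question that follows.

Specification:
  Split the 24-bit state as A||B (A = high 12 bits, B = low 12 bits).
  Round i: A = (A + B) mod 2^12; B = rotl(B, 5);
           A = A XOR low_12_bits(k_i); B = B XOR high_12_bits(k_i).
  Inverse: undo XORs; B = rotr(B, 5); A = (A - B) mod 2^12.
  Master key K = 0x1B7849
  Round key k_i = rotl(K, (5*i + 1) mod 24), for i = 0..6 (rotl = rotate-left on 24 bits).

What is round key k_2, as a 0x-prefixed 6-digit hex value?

0xC248DB

K = 0x1B7849
k_0 = rotl(K, (5*0+1) mod 24) = rotl(K, 1) = 0x36F092
k_1 = rotl(K, (5*1+1) mod 24) = rotl(K, 6) = 0xDE1246
k_2 = rotl(K, (5*2+1) mod 24) = rotl(K, 11) = 0xC248DB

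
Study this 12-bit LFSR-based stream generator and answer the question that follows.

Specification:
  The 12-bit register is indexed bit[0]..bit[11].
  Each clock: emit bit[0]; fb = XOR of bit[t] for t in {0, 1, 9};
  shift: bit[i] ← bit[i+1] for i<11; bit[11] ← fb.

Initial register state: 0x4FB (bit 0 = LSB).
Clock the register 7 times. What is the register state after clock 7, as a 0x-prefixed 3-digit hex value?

reg_0 = 0x4FB
clock 1: out=1, reg = 0x27D
clock 2: out=1, reg = 0x13E
clock 3: out=0, reg = 0x89F
clock 4: out=1, reg = 0x44F
clock 5: out=1, reg = 0x227
clock 6: out=1, reg = 0x913
clock 7: out=1, reg = 0x489

0x489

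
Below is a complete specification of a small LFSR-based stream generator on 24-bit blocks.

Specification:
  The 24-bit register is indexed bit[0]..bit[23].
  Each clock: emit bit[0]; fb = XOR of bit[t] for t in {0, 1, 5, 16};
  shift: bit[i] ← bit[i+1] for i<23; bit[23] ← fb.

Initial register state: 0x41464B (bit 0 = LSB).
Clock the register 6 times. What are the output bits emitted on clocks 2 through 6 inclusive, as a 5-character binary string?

10100

reg_0 = 0x41464B
clock 1: out=1, reg = 0xA0A325
clock 2: out=1, reg = 0x505192
clock 3: out=0, reg = 0xA828C9
clock 4: out=1, reg = 0xD41464
clock 5: out=0, reg = 0xEA0A32
clock 6: out=0, reg = 0x750519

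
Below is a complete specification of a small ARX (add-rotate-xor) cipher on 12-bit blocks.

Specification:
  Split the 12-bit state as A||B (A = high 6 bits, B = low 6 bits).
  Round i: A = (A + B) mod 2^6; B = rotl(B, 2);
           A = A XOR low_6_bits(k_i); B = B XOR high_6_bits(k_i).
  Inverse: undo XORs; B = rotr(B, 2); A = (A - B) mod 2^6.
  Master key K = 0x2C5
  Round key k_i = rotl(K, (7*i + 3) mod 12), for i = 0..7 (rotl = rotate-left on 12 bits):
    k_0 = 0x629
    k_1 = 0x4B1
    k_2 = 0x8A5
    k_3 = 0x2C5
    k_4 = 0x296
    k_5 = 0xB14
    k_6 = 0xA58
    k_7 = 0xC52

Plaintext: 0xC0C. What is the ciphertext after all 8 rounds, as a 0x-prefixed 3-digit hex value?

0xF62

s_0 = plaintext = 0xC0C
s_1 = Round(s_0, k_0) = 0x568
s_2 = Round(s_1, k_1) = 0x330
s_3 = Round(s_2, k_2) = 0x661
s_4 = Round(s_3, k_3) = 0xFCD
s_5 = Round(s_4, k_4) = 0x6BE
s_6 = Round(s_5, k_5) = 0x317
s_7 = Round(s_6, k_6) = 0xEF4
s_8 = Round(s_7, k_7) = 0xF62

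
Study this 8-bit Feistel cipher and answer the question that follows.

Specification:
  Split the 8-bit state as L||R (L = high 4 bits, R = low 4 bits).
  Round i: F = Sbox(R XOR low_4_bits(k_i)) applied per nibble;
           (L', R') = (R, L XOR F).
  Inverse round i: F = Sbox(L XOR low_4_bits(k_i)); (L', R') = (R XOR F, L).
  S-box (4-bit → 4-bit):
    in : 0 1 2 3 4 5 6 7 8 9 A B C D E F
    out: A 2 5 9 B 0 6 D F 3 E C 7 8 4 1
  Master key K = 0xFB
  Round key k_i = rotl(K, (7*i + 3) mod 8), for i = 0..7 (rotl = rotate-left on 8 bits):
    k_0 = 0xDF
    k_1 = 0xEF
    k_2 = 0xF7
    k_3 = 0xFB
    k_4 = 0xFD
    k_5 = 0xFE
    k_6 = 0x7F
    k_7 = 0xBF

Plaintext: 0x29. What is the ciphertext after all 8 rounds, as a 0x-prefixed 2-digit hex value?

0xA8

s_0 = plaintext = 0x29
s_1 = Round(s_0, k_0) = 0x94
s_2 = Round(s_1, k_1) = 0x45
s_3 = Round(s_2, k_2) = 0x51
s_4 = Round(s_3, k_3) = 0x1B
s_5 = Round(s_4, k_4) = 0xB7
s_6 = Round(s_5, k_5) = 0x78
s_7 = Round(s_6, k_6) = 0x8A
s_8 = Round(s_7, k_7) = 0xA8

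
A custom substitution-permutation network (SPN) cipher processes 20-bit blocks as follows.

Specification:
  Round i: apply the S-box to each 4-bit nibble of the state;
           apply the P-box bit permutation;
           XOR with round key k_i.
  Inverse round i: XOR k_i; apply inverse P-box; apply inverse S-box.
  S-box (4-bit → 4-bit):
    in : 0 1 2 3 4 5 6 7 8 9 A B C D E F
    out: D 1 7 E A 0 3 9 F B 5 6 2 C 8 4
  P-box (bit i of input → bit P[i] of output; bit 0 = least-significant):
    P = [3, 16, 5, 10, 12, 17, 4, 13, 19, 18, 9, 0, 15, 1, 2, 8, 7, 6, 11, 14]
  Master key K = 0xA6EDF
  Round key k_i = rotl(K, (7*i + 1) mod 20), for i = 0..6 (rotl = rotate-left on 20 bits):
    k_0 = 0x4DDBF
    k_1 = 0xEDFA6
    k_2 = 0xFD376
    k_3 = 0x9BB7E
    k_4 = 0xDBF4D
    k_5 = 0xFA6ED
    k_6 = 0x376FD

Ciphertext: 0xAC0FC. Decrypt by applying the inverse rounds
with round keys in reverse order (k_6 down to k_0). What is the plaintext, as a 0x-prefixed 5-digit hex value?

s_0 = ciphertext = 0xAC0FC
s_1 = InvRound(s_0, k_6) = 0x51074
s_2 = InvRound(s_1, k_5) = 0x11087
s_3 = InvRound(s_2, k_4) = 0x292E7
s_4 = InvRound(s_3, k_3) = 0xAE736
s_5 = InvRound(s_4, k_2) = 0xC5C74
s_6 = InvRound(s_5, k_1) = 0x69FB5
s_7 = InvRound(s_6, k_0) = 0xECFC1

0xECFC1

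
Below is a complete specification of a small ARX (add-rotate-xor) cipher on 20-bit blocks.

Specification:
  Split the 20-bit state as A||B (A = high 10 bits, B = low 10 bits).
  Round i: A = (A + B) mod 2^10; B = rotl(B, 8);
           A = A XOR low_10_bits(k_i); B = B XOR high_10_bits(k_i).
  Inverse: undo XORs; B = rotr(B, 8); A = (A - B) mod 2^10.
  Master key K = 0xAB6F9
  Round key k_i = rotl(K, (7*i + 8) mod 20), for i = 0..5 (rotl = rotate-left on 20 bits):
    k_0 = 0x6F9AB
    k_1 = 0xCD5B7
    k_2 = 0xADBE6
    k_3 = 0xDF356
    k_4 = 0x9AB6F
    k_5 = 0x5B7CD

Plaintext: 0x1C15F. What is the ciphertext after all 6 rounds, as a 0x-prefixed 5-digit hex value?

0xE1594

s_0 = plaintext = 0x1C15F
s_1 = Round(s_0, k_0) = 0x192E9
s_2 = Round(s_1, k_1) = 0xBEA8F
s_3 = Round(s_2, k_2) = 0x9BD15
s_4 = Round(s_3, k_3) = 0x34A39
s_5 = Round(s_4, k_4) = 0x193E4
s_6 = Round(s_5, k_5) = 0xE1594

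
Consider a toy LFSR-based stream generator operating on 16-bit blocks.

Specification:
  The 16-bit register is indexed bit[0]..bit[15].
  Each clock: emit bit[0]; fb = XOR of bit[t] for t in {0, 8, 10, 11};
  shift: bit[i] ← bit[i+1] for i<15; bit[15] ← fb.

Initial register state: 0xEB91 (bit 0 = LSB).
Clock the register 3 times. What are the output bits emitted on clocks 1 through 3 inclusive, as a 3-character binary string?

reg_0 = 0xEB91
clock 1: out=1, reg = 0xF5C8
clock 2: out=0, reg = 0x7AE4
clock 3: out=0, reg = 0xBD72

100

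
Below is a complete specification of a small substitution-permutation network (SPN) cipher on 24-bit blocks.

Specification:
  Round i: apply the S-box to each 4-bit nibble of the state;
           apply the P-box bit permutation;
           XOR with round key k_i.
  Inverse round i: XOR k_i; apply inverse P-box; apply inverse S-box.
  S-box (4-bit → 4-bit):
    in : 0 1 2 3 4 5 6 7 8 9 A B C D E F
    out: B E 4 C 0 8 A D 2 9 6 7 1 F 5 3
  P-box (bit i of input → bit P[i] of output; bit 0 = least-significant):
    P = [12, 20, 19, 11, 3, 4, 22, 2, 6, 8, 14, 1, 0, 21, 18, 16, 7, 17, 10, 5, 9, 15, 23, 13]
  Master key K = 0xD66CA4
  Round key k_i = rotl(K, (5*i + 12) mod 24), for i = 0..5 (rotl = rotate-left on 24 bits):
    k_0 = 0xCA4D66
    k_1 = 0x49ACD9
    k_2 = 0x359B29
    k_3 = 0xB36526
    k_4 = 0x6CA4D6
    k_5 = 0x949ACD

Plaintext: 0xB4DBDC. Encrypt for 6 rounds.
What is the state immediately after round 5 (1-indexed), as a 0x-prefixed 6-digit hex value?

0xD90276

s_0 = plaintext = 0xB4DBDC
s_1 = Round(s_0, k_0) = 0x2F9E3B
s_2 = Round(s_1, k_1) = 0x92FC1C
s_3 = Round(s_2, k_2) = 0x55AD7C
s_4 = Round(s_3, k_3) = 0xD71448
s_5 = Round(s_4, k_4) = 0xD90276
s_6 = Round(s_5, k_5) = 0x657060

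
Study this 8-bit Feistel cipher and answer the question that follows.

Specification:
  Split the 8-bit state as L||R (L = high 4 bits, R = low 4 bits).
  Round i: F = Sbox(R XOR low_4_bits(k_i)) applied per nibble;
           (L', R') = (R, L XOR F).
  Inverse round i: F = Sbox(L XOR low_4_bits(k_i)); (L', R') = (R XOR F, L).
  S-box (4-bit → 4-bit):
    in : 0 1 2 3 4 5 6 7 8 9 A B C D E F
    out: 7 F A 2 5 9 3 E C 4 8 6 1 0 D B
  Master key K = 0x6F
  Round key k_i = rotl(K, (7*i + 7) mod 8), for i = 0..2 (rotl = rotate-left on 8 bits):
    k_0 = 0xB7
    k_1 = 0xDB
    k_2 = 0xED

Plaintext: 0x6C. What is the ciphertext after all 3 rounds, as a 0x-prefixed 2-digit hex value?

s_0 = plaintext = 0x6C
s_1 = Round(s_0, k_0) = 0xC0
s_2 = Round(s_1, k_1) = 0x0A
s_3 = Round(s_2, k_2) = 0xAE

0xAE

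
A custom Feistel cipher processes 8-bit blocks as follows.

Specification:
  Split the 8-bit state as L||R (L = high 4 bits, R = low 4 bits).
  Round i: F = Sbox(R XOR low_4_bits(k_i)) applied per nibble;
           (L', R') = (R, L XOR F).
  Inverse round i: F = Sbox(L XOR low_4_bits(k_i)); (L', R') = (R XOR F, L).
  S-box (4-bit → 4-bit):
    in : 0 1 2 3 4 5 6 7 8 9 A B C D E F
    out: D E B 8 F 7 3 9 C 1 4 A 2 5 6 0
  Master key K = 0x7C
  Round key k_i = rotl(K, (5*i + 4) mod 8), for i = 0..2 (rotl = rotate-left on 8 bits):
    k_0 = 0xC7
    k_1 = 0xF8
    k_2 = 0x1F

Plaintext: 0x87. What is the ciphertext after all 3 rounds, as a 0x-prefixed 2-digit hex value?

s_0 = plaintext = 0x87
s_1 = Round(s_0, k_0) = 0x75
s_2 = Round(s_1, k_1) = 0x52
s_3 = Round(s_2, k_2) = 0x20

0x20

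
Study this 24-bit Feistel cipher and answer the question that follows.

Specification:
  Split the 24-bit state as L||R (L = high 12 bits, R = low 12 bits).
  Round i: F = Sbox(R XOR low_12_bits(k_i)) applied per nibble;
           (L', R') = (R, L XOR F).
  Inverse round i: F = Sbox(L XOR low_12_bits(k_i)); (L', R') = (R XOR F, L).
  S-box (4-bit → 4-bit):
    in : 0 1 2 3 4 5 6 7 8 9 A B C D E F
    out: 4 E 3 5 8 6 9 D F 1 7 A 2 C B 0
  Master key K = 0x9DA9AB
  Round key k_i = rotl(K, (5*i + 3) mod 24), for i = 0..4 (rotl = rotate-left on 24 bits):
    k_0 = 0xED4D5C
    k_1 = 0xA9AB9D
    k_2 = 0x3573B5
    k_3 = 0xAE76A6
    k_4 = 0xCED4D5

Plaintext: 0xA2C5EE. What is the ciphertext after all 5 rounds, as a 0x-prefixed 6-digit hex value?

s_0 = plaintext = 0xA2C5EE
s_1 = Round(s_0, k_0) = 0x5EE58F
s_2 = Round(s_1, k_1) = 0x58FE0D
s_3 = Round(s_2, k_2) = 0xE0D920
s_4 = Round(s_3, k_3) = 0x920EF4
s_5 = Round(s_4, k_4) = 0xEF4E1E

0xEF4E1E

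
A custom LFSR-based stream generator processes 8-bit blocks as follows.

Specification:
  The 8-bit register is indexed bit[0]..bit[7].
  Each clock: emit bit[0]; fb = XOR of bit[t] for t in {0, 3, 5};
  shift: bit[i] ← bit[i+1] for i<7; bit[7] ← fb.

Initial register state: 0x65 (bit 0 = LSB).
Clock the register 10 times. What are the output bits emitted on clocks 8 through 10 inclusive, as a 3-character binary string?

reg_0 = 0x65
clock 1: out=1, reg = 0x32
clock 2: out=0, reg = 0x99
clock 3: out=1, reg = 0x4C
clock 4: out=0, reg = 0xA6
clock 5: out=0, reg = 0xD3
clock 6: out=1, reg = 0xE9
clock 7: out=1, reg = 0xF4
clock 8: out=0, reg = 0xFA
clock 9: out=0, reg = 0x7D
clock 10: out=1, reg = 0xBE

001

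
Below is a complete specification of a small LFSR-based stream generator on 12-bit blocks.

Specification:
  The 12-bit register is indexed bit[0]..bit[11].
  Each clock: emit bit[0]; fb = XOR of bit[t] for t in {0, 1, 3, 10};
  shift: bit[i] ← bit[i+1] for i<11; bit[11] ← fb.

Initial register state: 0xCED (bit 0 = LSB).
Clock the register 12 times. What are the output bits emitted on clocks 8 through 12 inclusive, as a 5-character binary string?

reg_0 = 0xCED
clock 1: out=1, reg = 0xE76
clock 2: out=0, reg = 0x73B
clock 3: out=1, reg = 0x39D
clock 4: out=1, reg = 0x1CE
clock 5: out=0, reg = 0x0E7
clock 6: out=1, reg = 0x073
clock 7: out=1, reg = 0x039
clock 8: out=1, reg = 0x01C
clock 9: out=0, reg = 0x80E
clock 10: out=0, reg = 0x407
clock 11: out=1, reg = 0xA03
clock 12: out=1, reg = 0x501

10011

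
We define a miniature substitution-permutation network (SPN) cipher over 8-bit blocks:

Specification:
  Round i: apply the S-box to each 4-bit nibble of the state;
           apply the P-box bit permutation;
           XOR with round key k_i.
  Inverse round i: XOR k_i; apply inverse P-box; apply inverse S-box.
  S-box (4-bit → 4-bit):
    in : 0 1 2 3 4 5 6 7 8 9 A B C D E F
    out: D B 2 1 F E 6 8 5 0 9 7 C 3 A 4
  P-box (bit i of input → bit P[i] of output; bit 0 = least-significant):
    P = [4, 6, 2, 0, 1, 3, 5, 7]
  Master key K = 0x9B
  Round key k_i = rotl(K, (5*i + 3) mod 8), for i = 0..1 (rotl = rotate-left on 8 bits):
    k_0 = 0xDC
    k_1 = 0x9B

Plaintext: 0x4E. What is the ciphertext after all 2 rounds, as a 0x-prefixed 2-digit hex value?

0x98

s_0 = plaintext = 0x4E
s_1 = Round(s_0, k_0) = 0x37
s_2 = Round(s_1, k_1) = 0x98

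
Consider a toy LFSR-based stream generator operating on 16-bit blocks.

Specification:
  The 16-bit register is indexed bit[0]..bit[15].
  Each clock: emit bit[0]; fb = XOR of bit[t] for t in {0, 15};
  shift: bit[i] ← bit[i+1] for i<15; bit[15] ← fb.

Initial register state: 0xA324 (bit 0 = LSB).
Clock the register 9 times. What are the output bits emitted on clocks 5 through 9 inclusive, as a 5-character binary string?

reg_0 = 0xA324
clock 1: out=0, reg = 0xD192
clock 2: out=0, reg = 0xE8C9
clock 3: out=1, reg = 0x7464
clock 4: out=0, reg = 0x3A32
clock 5: out=0, reg = 0x1D19
clock 6: out=1, reg = 0x8E8C
clock 7: out=0, reg = 0xC746
clock 8: out=0, reg = 0xE3A3
clock 9: out=1, reg = 0x71D1

01001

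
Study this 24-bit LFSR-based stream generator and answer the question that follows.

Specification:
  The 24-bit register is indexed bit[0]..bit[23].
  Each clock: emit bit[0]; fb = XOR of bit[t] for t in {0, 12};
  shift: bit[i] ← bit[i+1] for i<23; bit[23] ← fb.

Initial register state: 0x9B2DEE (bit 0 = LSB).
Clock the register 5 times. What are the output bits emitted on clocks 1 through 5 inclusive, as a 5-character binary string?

01110

reg_0 = 0x9B2DEE
clock 1: out=0, reg = 0x4D96F7
clock 2: out=1, reg = 0x26CB7B
clock 3: out=1, reg = 0x9365BD
clock 4: out=1, reg = 0xC9B2DE
clock 5: out=0, reg = 0xE4D96F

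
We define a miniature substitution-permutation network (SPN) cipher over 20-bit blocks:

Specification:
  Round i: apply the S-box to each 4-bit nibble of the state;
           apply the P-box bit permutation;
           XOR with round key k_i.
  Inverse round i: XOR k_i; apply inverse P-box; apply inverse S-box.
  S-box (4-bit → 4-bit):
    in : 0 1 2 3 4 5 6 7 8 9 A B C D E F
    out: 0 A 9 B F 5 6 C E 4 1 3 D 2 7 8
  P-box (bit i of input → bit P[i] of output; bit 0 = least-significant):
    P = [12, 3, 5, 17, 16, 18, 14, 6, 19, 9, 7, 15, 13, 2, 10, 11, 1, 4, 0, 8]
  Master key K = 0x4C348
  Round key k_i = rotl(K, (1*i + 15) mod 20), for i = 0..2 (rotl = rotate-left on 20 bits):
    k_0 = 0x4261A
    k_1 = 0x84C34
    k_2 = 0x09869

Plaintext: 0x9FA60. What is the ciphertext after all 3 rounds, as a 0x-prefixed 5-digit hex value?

s_0 = plaintext = 0x9FA60
s_1 = Round(s_0, k_0) = 0x86E1B
s_2 = Round(s_1, k_1) = 0x45BE9
s_3 = Round(s_2, k_2) = 0xDFF5A

0xDFF5A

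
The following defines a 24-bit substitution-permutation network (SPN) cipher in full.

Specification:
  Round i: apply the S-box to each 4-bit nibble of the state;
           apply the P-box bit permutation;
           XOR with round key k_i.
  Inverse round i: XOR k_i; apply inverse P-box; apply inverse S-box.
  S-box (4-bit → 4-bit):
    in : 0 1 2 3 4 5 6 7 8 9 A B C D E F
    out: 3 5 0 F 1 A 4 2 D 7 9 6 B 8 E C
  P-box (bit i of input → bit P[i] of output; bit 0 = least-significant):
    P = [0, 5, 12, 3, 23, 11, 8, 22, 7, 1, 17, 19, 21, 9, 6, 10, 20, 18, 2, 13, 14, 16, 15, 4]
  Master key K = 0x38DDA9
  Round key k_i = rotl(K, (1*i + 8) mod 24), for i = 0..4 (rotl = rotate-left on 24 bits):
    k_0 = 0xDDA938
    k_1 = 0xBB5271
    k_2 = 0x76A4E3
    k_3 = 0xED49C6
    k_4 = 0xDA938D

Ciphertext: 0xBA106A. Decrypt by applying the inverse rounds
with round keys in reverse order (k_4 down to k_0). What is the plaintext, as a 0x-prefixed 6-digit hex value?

s_0 = ciphertext = 0xBA106A
s_1 = InvRound(s_0, k_4) = 0x6690F0
s_2 = InvRound(s_1, k_3) = 0x362E9B
s_3 = InvRound(s_2, k_2) = 0xF2B255
s_4 = InvRound(s_3, k_1) = 0x9F2DD7
s_5 = InvRound(s_4, k_0) = 0x66F9DC

0x66F9DC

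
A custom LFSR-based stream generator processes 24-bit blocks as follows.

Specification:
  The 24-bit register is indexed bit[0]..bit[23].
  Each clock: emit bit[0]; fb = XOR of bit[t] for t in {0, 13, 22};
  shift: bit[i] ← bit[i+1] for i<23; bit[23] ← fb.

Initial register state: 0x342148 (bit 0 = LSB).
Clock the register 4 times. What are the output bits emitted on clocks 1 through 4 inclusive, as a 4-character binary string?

reg_0 = 0x342148
clock 1: out=0, reg = 0x9A10A4
clock 2: out=0, reg = 0x4D0852
clock 3: out=0, reg = 0xA68429
clock 4: out=1, reg = 0xD34214

0001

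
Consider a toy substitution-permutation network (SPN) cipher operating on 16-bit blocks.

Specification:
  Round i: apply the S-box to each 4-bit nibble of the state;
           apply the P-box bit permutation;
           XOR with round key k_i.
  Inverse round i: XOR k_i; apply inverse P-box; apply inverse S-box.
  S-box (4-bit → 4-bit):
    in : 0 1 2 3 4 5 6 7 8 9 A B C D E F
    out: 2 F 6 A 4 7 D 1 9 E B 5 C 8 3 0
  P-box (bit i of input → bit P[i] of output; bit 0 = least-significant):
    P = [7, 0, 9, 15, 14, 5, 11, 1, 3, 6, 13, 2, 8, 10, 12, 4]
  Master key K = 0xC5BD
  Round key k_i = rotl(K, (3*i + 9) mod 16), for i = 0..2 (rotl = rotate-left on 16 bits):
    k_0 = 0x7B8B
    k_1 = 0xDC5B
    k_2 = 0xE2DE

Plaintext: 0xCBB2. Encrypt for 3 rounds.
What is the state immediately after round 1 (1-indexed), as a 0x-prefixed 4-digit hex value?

0x0192

s_0 = plaintext = 0xCBB2
s_1 = Round(s_0, k_0) = 0x0192
s_2 = Round(s_1, k_1) = 0xF234
s_3 = Round(s_2, k_2) = 0xC0BC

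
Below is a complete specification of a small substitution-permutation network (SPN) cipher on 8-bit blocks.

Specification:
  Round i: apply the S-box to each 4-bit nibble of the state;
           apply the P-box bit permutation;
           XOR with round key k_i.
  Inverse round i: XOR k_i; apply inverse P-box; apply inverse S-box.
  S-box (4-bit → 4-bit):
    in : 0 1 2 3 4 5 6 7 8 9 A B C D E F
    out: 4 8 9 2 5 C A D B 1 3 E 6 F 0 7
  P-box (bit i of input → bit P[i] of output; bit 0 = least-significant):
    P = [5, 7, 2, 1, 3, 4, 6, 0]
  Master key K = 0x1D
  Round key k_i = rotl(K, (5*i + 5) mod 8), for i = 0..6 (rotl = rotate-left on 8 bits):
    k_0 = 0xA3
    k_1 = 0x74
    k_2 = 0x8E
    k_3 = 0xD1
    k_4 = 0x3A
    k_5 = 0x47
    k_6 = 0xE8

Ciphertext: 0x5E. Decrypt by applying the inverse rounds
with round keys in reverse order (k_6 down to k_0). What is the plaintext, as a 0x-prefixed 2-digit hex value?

0xFE

s_0 = ciphertext = 0x5E
s_1 = InvRound(s_0, k_6) = 0x3D
s_2 = InvRound(s_1, k_5) = 0xF2
s_3 = InvRound(s_2, k_4) = 0x43
s_4 = InvRound(s_3, k_3) = 0x36
s_5 = InvRound(s_4, k_2) = 0xAA
s_6 = InvRound(s_5, k_1) = 0xFB
s_7 = InvRound(s_6, k_0) = 0xFE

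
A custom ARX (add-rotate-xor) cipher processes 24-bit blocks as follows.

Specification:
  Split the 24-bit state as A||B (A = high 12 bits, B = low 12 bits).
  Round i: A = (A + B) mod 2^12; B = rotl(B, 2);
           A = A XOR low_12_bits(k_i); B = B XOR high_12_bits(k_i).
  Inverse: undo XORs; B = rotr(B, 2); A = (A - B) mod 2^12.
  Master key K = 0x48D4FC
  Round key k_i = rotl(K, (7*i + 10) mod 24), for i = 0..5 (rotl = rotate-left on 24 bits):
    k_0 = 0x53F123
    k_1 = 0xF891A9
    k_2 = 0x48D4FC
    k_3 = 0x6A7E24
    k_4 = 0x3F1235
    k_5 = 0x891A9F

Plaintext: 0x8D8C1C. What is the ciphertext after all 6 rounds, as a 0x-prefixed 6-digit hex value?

0x4396DA

s_0 = plaintext = 0x8D8C1C
s_1 = Round(s_0, k_0) = 0x5D754C
s_2 = Round(s_1, k_1) = 0xA8AAB8
s_3 = Round(s_2, k_2) = 0x1BEE6F
s_4 = Round(s_3, k_3) = 0xE09F18
s_5 = Round(s_4, k_4) = 0xF14F92
s_6 = Round(s_5, k_5) = 0x4396DA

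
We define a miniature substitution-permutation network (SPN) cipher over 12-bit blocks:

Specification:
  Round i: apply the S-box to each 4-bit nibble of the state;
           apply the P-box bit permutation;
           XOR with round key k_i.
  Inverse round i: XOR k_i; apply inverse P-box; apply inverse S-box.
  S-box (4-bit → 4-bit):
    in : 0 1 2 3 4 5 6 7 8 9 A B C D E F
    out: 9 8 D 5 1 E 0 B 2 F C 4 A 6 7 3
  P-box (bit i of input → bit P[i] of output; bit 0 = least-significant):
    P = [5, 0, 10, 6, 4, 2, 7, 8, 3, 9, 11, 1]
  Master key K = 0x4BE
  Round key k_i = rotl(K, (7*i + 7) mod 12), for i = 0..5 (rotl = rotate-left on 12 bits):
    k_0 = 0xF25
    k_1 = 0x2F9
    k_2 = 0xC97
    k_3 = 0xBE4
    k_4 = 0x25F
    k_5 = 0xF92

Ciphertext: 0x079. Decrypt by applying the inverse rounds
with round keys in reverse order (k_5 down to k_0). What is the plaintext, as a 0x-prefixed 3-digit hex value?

0x59A

s_0 = ciphertext = 0x079
s_1 = InvRound(s_0, k_5) = 0x9A9
s_2 = InvRound(s_1, k_4) = 0x590
s_3 = InvRound(s_2, k_3) = 0xDF2
s_4 = InvRound(s_3, k_2) = 0x6C7
s_5 = InvRound(s_4, k_1) = 0x0F3
s_6 = InvRound(s_5, k_0) = 0x59A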